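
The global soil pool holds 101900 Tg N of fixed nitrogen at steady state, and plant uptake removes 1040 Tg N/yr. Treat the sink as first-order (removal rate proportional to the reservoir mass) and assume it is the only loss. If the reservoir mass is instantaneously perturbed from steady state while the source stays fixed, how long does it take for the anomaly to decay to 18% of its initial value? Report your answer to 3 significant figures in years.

168 yr

For a linear reservoir the anomaly decays as exp(−t/τ) with τ = M/F = 101900/1040 = 97.98 yr.
exp(−t/τ) = 0.18 ⇒ t = −τ ln(0.18) = 97.98 × 1.715 = 168.0 yr.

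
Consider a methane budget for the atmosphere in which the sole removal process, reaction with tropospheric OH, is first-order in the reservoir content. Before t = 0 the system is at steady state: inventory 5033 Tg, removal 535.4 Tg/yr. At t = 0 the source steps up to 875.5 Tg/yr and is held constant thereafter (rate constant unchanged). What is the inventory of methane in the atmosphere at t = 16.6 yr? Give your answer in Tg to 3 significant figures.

7680 Tg

Residence time τ = M₀/F₀ = 9.400 yr. The eventual steady state is M_∞ = M₀·(F₁/F₀) = 5033 × 875.5/535.4 = 8230.1 Tg.
The anomaly ΔM(t) = M(t) − M_∞ decays as ΔM₀·e^(−t/τ) with ΔM₀ = 5033 − 8230.1 = −3197 Tg.
At t = 16.6 yr, e^(−t/τ) = e^(−1.766) = 0.1710, so ΔM = −546.8 Tg and M = 8230.1 − 546.8 = 7683.3 Tg.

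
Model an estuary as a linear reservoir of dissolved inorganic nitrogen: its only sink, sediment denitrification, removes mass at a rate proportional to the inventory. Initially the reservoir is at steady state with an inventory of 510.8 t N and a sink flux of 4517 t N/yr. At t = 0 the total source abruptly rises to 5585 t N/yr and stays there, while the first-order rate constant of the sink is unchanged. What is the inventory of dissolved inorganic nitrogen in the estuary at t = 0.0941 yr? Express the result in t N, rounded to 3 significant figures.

579 t N

Residence time τ = M₀/F₀ = 0.1131 yr. The eventual steady state is M_∞ = M₀·(F₁/F₀) = 510.8 × 5585/4517 = 631.57 t N.
The anomaly ΔM(t) = M(t) − M_∞ decays as ΔM₀·e^(−t/τ) with ΔM₀ = 510.8 − 631.57 = −120.8 t N.
At t = 0.0941 yr, e^(−t/τ) = e^(−0.8321) = 0.4351, so ΔM = −52.55 t N and M = 631.57 − 52.55 = 579.02 t N.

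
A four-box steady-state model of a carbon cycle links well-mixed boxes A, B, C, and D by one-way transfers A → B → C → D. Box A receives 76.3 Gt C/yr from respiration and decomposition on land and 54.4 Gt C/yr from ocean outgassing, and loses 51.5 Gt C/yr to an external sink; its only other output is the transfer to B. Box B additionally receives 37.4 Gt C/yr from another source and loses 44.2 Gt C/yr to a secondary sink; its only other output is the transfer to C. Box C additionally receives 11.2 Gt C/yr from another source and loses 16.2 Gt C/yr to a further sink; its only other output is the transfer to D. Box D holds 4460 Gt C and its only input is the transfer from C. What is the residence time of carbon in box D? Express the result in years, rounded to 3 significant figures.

Box A: F(A→B) = (76.3 + 54.4) − 51.5 = 79.200 Gt C/yr.
Box B: F(B→C) = (79.200 + 37.4) − 44.2 = 72.400 Gt C/yr.
Box C: F(C→D) = (72.400 + 11.2) − 16.2 = 67.400 Gt C/yr.
Box D throughput = its input = 67.400 Gt C/yr; τ = 4460 / 67.400 = 66.17 yr.

66.2 yr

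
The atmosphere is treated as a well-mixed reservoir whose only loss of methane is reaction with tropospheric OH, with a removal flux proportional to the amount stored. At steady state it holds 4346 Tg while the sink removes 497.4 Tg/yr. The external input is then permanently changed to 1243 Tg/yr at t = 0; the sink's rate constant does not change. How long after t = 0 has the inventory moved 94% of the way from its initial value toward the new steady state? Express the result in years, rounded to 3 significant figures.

24.6 yr

τ = M₀/F₀ = 4346/497.4 = 8.737 yr.
The remaining gap fraction is e^(−t/τ); 94% covered ⇒ e^(−t/τ) = 0.0600.
t = −τ ln(0.0600) = 8.737 × 2.813 = 24.58 yr.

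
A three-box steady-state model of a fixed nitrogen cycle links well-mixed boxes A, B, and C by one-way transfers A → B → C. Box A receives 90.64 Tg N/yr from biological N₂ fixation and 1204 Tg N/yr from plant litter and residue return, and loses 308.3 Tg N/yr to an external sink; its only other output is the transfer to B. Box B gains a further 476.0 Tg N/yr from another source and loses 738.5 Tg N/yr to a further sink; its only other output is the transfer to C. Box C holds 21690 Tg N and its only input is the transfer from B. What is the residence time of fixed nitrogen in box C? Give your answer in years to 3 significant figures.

Box A: F(A→B) = (90.64 + 1204) − 308.3 = 986.34 Tg N/yr.
Box B: F(B→C) = (986.34 + 476.0) − 738.5 = 723.84 Tg N/yr.
Box C throughput = its input = 723.84 Tg N/yr; τ = 21690 / 723.84 = 29.97 yr.

30.0 yr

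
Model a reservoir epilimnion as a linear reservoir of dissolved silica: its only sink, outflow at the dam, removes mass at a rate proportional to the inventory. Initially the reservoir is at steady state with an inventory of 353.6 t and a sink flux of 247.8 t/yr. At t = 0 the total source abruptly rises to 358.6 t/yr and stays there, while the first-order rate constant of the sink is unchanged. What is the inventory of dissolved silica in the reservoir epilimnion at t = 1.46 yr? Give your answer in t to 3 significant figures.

455 t

Residence time τ = M₀/F₀ = 1.427 yr. The eventual steady state is M_∞ = M₀·(F₁/F₀) = 353.6 × 358.6/247.8 = 511.71 t.
The anomaly ΔM(t) = M(t) − M_∞ decays as ΔM₀·e^(−t/τ) with ΔM₀ = 353.6 − 511.71 = −158.1 t.
At t = 1.46 yr, e^(−t/τ) = e^(−1.023) = 0.3595, so ΔM = −56.83 t and M = 511.71 − 56.83 = 454.87 t.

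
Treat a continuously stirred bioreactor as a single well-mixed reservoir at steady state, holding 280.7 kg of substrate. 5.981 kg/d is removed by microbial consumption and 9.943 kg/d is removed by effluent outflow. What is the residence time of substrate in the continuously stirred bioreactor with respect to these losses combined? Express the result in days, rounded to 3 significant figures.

17.6 d

Total removal = 5.981 + 9.943 = 15.924 kg/d.
τ = M / ΣF_out = 280.7 / 15.924 = 17.63 d.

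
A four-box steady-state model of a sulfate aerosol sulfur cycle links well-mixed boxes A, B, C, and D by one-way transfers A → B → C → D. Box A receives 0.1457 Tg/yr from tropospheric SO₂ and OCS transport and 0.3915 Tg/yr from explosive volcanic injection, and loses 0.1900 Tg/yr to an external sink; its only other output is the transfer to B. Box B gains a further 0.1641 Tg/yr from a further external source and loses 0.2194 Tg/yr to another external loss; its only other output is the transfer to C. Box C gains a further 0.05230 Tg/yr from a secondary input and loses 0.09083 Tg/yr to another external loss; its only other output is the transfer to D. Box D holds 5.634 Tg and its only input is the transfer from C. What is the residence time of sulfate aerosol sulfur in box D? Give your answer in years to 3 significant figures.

Box A: F(A→B) = (0.1457 + 0.3915) − 0.1900 = 0.34720 Tg/yr.
Box B: F(B→C) = (0.34720 + 0.1641) − 0.2194 = 0.29190 Tg/yr.
Box C: F(C→D) = (0.29190 + 0.05230) − 0.09083 = 0.25337 Tg/yr.
Box D throughput = its input = 0.25337 Tg/yr; τ = 5.634 / 0.25337 = 22.24 yr.

22.2 yr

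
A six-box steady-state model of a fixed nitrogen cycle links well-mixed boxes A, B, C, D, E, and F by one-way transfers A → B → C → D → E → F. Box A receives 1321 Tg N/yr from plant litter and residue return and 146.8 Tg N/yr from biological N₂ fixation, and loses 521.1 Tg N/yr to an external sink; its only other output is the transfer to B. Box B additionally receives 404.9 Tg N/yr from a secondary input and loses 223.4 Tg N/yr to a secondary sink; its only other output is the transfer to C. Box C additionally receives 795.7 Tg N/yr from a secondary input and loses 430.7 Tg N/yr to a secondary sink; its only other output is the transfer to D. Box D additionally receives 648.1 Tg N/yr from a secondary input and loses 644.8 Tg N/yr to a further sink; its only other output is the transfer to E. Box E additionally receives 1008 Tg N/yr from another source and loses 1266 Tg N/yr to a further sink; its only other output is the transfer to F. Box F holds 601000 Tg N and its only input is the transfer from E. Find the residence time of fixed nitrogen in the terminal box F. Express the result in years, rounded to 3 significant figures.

Box A: F(A→B) = (1321 + 146.8) − 521.1 = 946.70 Tg N/yr.
Box B: F(B→C) = (946.70 + 404.9) − 223.4 = 1128.2 Tg N/yr.
Box C: F(C→D) = (1128.2 + 795.7) − 430.7 = 1493.2 Tg N/yr.
Box D: F(D→E) = (1493.2 + 648.1) − 644.8 = 1496.5 Tg N/yr.
Box E: F(E→F) = (1496.5 + 1008) − 1266 = 1238.5 Tg N/yr.
Box F throughput = its input = 1238.5 Tg N/yr; τ = 601000 / 1238.5 = 485.3 yr.

485 yr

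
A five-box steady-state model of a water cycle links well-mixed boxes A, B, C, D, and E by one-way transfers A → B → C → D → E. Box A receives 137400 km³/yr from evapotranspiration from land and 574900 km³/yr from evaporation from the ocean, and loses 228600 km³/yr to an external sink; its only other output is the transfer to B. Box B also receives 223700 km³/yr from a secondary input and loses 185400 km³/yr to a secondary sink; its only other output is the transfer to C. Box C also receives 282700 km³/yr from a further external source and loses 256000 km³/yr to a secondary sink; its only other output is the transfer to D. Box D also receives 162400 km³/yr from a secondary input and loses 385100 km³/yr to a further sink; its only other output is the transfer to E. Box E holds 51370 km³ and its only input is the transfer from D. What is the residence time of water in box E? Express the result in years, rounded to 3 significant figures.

Box A: F(A→B) = (137400 + 574900) − 228600 = 483700 km³/yr.
Box B: F(B→C) = (483700 + 223700) − 185400 = 522000 km³/yr.
Box C: F(C→D) = (522000 + 282700) − 256000 = 548700 km³/yr.
Box D: F(D→E) = (548700 + 162400) − 385100 = 326000 km³/yr.
Box E throughput = its input = 326000 km³/yr; τ = 51370 / 326000 = 0.1576 yr.

0.158 yr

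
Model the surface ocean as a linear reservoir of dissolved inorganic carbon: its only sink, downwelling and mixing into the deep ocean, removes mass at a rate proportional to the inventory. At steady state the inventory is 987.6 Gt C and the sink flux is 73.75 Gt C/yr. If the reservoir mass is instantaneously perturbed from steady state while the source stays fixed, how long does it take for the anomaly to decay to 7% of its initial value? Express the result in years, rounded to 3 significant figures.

35.6 yr

For a linear reservoir the anomaly decays as exp(−t/τ) with τ = M/F = 987.6/73.75 = 13.39 yr.
exp(−t/τ) = 0.07 ⇒ t = −τ ln(0.07) = 13.39 × 2.659 = 35.61 yr.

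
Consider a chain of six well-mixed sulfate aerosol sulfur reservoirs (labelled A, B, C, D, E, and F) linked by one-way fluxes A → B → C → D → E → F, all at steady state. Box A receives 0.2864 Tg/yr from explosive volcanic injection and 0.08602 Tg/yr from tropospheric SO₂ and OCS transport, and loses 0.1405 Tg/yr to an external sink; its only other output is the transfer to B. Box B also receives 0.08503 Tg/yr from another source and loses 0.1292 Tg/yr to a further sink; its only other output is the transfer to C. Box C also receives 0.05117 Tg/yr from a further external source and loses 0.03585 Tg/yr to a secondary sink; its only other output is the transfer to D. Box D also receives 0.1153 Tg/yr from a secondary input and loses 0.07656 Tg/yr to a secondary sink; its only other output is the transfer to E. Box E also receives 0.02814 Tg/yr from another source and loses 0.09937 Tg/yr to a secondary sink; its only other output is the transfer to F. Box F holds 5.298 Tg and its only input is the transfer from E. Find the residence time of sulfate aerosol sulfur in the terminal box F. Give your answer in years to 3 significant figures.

31.1 yr

Box A: F(A→B) = (0.2864 + 0.08602) − 0.1405 = 0.23192 Tg/yr.
Box B: F(B→C) = (0.23192 + 0.08503) − 0.1292 = 0.18775 Tg/yr.
Box C: F(C→D) = (0.18775 + 0.05117) − 0.03585 = 0.20307 Tg/yr.
Box D: F(D→E) = (0.20307 + 0.1153) − 0.07656 = 0.24181 Tg/yr.
Box E: F(E→F) = (0.24181 + 0.02814) − 0.09937 = 0.17058 Tg/yr.
Box F throughput = its input = 0.17058 Tg/yr; τ = 5.298 / 0.17058 = 31.06 yr.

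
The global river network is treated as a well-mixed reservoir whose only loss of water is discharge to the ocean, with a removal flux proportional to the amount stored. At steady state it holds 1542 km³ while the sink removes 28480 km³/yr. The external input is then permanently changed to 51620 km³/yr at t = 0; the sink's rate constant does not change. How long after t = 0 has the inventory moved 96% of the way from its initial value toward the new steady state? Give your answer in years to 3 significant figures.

τ = M₀/F₀ = 1542/28480 = 0.05414 yr.
The remaining gap fraction is e^(−t/τ); 96% covered ⇒ e^(−t/τ) = 0.0400.
t = −τ ln(0.0400) = 0.05414 × 3.219 = 0.1743 yr.

0.174 yr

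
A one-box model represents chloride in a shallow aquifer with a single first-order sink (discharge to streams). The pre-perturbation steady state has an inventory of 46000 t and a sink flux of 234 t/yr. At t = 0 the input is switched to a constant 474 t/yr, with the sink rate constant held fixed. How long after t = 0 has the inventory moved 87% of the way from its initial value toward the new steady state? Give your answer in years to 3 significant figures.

401 yr

τ = M₀/F₀ = 46000/234 = 196.6 yr.
The remaining gap fraction is e^(−t/τ); 87% covered ⇒ e^(−t/τ) = 0.130.
t = −τ ln(0.130) = 196.6 × 2.040 = 401.1 yr.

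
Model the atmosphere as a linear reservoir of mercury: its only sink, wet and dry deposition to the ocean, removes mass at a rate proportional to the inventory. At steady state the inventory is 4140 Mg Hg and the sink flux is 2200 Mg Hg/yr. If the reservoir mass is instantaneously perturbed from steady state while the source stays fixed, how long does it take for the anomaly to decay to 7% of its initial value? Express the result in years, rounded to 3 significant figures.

For a linear reservoir the anomaly decays as exp(−t/τ) with τ = M/F = 4140/2200 = 1.882 yr.
exp(−t/τ) = 0.07 ⇒ t = −τ ln(0.07) = 1.882 × 2.659 = 5.004 yr.

5.00 yr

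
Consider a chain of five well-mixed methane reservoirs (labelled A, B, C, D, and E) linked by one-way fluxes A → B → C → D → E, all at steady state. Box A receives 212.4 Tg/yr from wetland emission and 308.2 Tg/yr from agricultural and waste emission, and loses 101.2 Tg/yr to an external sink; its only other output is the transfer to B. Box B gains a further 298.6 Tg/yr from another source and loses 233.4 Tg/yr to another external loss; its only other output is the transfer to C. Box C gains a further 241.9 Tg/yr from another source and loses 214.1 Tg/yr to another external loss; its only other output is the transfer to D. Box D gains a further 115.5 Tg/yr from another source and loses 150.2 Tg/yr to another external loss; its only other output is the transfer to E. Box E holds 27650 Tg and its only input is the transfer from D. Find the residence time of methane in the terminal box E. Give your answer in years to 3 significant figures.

Box A: F(A→B) = (212.4 + 308.2) − 101.2 = 419.40 Tg/yr.
Box B: F(B→C) = (419.40 + 298.6) − 233.4 = 484.60 Tg/yr.
Box C: F(C→D) = (484.60 + 241.9) − 214.1 = 512.40 Tg/yr.
Box D: F(D→E) = (512.40 + 115.5) − 150.2 = 477.70 Tg/yr.
Box E throughput = its input = 477.70 Tg/yr; τ = 27650 / 477.70 = 57.88 yr.

57.9 yr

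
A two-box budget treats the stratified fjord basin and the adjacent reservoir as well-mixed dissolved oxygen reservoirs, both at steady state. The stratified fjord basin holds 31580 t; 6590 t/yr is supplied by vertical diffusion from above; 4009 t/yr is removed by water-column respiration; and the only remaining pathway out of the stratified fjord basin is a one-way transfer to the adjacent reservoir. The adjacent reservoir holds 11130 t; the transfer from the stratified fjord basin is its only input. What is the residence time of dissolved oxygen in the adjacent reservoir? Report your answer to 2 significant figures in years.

Balance the stratified fjord basin: ΣF_in = 6590.0 t/yr.
Transfer to the adjacent reservoir = ΣF_in − (4009) = 2581.0 t/yr.
At steady state the output of the adjacent reservoir equals its input, 2581.0 t/yr.
τ = M / F = 11130 / 2581.0 = 4.312 yr.

4.3 yr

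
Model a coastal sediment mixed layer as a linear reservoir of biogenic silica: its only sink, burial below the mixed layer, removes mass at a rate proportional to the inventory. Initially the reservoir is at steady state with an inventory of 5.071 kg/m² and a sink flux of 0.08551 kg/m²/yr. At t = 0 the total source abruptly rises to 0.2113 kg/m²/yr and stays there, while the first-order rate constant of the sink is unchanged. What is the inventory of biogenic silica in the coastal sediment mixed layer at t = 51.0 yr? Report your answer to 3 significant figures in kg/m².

9.37 kg/m²

τ = M₀/F₀ = 5.071/0.08551 = 59.30 yr; rate constant k = 1/τ.
New steady state M_∞ = F₁/k = F₁·τ = 0.2113 × 59.30 = 12.531 kg/m².
M(t) = M_∞ + (M₀ − M_∞)·e^(−t/τ); t/τ = 51.0/59.30 = 0.8600, so e^(−t/τ) = 0.4232.
M(t) = 12.531 − 7.460 × 0.4232 = 9.3740 kg/m².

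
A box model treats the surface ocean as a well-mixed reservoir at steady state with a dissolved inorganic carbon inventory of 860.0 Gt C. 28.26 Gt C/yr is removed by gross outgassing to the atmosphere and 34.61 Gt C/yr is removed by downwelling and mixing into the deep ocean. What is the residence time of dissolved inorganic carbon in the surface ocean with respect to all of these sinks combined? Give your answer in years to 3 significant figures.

13.7 yr

Total removal flux = 28.26 + 34.61 = 62.870 Gt C/yr.
τ = M / ΣF_out = 860.0 / 62.870 = 13.68 yr.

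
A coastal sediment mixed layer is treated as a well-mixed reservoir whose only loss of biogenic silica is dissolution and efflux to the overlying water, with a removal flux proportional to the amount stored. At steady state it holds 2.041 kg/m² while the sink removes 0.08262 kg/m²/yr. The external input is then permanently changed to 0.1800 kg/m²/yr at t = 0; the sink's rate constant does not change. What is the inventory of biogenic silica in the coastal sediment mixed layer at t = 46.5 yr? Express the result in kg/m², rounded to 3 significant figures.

τ = M₀/F₀ = 2.041/0.08262 = 24.70 yr; rate constant k = 1/τ.
New steady state M_∞ = F₁/k = F₁·τ = 0.1800 × 24.70 = 4.4466 kg/m².
M(t) = M_∞ + (M₀ − M_∞)·e^(−t/τ); t/τ = 46.5/24.70 = 1.882, so e^(−t/τ) = 0.1522.
M(t) = 4.4466 − 2.406 × 0.1522 = 4.0804 kg/m².

4.08 kg/m²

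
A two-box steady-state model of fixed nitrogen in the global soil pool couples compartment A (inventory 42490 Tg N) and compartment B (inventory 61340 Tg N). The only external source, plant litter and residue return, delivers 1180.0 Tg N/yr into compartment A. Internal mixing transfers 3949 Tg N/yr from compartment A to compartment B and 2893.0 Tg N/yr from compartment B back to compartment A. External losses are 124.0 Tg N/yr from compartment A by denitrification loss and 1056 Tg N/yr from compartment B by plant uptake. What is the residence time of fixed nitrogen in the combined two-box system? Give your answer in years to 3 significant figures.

Residence time in the combined system uses the total inventory and the total *external* removal — internal exchanges between the two boxes cancel.
M_total = 42490 + 61340 = 103830 Tg N.
ΣF_external_out = 124.0 + 1056 = 1180.0 Tg N/yr.
τ = M_total / ΣF_ext = 103830 / 1180.0 = 87.99 yr.

88.0 yr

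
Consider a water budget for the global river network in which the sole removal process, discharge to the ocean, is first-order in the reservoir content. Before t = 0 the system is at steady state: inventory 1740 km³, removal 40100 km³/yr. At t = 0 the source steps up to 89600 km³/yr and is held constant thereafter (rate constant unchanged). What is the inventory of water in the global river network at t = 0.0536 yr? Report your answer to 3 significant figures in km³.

3260 km³

The sink rate constant is k = F₀/M₀ = 40100/1740 = 23.05 yr⁻¹.
Solving dM/dt = F₁ − kM with M(0) = M₀ gives M(t) = F₁/k + (M₀ − F₁/k)·e^(−kt).
F₁/k = 89600/23.05 = 3887.9 km³; kt = 23.05 × 0.0536 = 1.235, e^(−kt) = 0.2908.
M(0.0536) = 3887.9 + (1740 − 3887.9) × 0.2908 = 3887.9 − 624.5 = 3263.4 km³.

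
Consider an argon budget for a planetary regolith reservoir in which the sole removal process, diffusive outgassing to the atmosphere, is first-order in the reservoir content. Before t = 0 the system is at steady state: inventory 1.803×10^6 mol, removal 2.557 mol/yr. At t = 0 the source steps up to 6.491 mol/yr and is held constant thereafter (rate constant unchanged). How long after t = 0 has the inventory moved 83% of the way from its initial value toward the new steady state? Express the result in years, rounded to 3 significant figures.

1.25×10^6 yr

τ = M₀/F₀ = 1.803×10^6/2.557 = 705100 yr.
The remaining gap fraction is e^(−t/τ); 83% covered ⇒ e^(−t/τ) = 0.170.
t = −τ ln(0.170) = 705100 × 1.772 = 1.249×10^6 yr.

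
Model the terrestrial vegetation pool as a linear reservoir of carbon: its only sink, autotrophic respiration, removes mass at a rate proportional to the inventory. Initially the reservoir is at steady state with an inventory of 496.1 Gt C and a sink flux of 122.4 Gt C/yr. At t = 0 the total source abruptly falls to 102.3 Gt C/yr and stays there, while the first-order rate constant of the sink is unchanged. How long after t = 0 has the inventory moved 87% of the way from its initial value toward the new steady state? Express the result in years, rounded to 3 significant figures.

τ = M₀/F₀ = 496.1/122.4 = 4.053 yr.
The remaining gap fraction is e^(−t/τ); 87% covered ⇒ e^(−t/τ) = 0.130.
t = −τ ln(0.130) = 4.053 × 2.040 = 8.269 yr.

8.27 yr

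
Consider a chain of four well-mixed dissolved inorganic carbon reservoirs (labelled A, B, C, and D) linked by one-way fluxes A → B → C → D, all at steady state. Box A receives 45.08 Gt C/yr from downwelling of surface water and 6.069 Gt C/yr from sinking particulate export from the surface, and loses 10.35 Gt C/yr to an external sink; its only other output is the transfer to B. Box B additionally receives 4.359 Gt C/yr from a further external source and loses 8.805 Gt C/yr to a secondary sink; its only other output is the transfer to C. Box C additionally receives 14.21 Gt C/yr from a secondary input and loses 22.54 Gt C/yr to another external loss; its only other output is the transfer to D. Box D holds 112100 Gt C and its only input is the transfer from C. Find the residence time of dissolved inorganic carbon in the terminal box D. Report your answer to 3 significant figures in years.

Box A: F(A→B) = (45.08 + 6.069) − 10.35 = 40.799 Gt C/yr.
Box B: F(B→C) = (40.799 + 4.359) − 8.805 = 36.353 Gt C/yr.
Box C: F(C→D) = (36.353 + 14.21) − 22.54 = 28.023 Gt C/yr.
Box D throughput = its input = 28.023 Gt C/yr; τ = 112100 / 28.023 = 4000 yr.

4000 yr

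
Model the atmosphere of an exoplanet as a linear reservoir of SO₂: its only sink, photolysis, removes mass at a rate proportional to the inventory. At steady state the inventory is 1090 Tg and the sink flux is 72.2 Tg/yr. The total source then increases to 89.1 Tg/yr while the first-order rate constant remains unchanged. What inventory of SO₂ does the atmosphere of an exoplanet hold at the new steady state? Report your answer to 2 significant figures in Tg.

Rate constant k = F/M = 72.2 / 1090 = 0.06624 yr⁻¹.
At the new steady state, source = k·M_new ⇒ M_new = 89.1 / 0.06624 = 1345 Tg.
(Equivalently M_new = M × F_new/F_old = 1090 × 89.1/72.2.)

1300 Tg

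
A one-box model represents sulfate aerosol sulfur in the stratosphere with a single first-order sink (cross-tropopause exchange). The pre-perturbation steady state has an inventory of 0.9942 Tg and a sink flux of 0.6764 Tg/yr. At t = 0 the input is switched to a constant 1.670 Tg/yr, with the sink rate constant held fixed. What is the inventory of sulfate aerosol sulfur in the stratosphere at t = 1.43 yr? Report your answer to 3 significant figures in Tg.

The sink rate constant is k = F₀/M₀ = 0.6764/0.9942 = 0.6803 yr⁻¹.
Solving dM/dt = F₁ − kM with M(0) = M₀ gives M(t) = F₁/k + (M₀ − F₁/k)·e^(−kt).
F₁/k = 1.670/0.6803 = 2.4546 Tg; kt = 0.6803 × 1.43 = 0.9729, e^(−kt) = 0.3780.
M(1.43) = 2.4546 + (0.9942 − 2.4546) × 0.3780 = 2.4546 − 0.5520 = 1.9026 Tg.

1.90 Tg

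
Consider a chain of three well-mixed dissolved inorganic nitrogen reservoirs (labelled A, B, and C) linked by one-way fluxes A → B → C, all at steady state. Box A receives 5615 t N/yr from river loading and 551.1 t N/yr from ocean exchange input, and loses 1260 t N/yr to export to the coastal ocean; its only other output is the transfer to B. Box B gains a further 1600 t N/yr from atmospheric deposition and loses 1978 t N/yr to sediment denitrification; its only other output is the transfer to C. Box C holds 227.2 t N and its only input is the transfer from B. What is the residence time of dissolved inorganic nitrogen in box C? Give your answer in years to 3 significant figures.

0.0502 yr

Box A: F(A→B) = (5615 + 551.1) − 1260 = 4906.1 t N/yr.
Box B: F(B→C) = (4906.1 + 1600) − 1978 = 4528.1 t N/yr.
Box C throughput = its input = 4528.1 t N/yr; τ = 227.2 / 4528.1 = 0.05018 yr.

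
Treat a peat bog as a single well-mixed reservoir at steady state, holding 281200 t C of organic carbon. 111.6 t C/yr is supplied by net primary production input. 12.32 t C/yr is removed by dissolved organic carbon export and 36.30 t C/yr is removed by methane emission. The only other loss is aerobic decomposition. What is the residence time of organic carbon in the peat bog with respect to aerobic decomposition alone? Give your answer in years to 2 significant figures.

4500 yr

At steady state ΣF_in = ΣF_out.
ΣF_in = 111.60 t C/yr.
Aerobic decomposition flux = ΣF_in − (12.32 + 36.30) = 111.60 − 48.62 = 62.98 t C/yr.
τ = M / F = 281200 / 62.98 = 4465 yr.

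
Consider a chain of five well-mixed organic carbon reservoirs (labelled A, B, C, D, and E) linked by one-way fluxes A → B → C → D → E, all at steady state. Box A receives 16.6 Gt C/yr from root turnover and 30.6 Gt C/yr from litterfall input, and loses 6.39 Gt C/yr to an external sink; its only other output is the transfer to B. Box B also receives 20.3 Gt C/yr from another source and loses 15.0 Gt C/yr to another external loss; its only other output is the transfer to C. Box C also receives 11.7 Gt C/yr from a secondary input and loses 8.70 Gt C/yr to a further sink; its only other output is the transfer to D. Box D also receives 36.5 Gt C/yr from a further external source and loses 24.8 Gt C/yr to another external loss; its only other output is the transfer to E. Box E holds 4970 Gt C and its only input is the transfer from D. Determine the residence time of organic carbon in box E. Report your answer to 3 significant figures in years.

81.7 yr

Box A: F(A→B) = (16.6 + 30.6) − 6.39 = 40.810 Gt C/yr.
Box B: F(B→C) = (40.810 + 20.3) − 15.0 = 46.110 Gt C/yr.
Box C: F(C→D) = (46.110 + 11.7) − 8.70 = 49.110 Gt C/yr.
Box D: F(D→E) = (49.110 + 36.5) − 24.8 = 60.810 Gt C/yr.
Box E throughput = its input = 60.810 Gt C/yr; τ = 4970 / 60.810 = 81.73 yr.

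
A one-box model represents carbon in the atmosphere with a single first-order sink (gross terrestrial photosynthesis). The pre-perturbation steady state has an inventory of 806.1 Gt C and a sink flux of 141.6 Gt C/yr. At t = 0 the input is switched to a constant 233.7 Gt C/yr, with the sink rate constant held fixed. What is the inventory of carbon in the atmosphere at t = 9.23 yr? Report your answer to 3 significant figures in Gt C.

Residence time τ = M₀/F₀ = 5.693 yr. The eventual steady state is M_∞ = M₀·(F₁/F₀) = 806.1 × 233.7/141.6 = 1330.4 Gt C.
The anomaly ΔM(t) = M(t) − M_∞ decays as ΔM₀·e^(−t/τ) with ΔM₀ = 806.1 − 1330.4 = −524.3 Gt C.
At t = 9.23 yr, e^(−t/τ) = e^(−1.621) = 0.1976, so ΔM = −103.6 Gt C and M = 1330.4 − 103.6 = 1226.8 Gt C.

1230 Gt C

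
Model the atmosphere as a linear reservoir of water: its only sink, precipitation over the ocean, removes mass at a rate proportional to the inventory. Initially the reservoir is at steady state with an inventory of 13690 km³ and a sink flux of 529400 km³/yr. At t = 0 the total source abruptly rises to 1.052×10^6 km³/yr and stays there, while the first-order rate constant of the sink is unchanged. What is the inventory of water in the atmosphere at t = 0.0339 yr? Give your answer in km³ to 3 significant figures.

τ = M₀/F₀ = 13690/529400 = 0.02586 yr; rate constant k = 1/τ.
New steady state M_∞ = F₁/k = F₁·τ = 1.052×10^6 × 0.02586 = 27204 km³.
M(t) = M_∞ + (M₀ − M_∞)·e^(−t/τ); t/τ = 0.0339/0.02586 = 1.311, so e^(−t/τ) = 0.2696.
M(t) = 27204 − 13510 × 0.2696 = 23561 km³.

23600 km³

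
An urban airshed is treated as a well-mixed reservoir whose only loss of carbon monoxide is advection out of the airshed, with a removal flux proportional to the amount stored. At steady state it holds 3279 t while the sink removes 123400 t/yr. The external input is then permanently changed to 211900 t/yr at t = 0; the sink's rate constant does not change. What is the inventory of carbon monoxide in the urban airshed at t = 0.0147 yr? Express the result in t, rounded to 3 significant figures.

4280 t

The sink rate constant is k = F₀/M₀ = 123400/3279 = 37.63 yr⁻¹.
Solving dM/dt = F₁ − kM with M(0) = M₀ gives M(t) = F₁/k + (M₀ − F₁/k)·e^(−kt).
F₁/k = 211900/37.63 = 5630.6 t; kt = 37.63 × 0.0147 = 0.5532, e^(−kt) = 0.5751.
M(0.0147) = 5630.6 + (3279 − 5630.6) × 0.5751 = 5630.6 − 1352 = 4278.2 t.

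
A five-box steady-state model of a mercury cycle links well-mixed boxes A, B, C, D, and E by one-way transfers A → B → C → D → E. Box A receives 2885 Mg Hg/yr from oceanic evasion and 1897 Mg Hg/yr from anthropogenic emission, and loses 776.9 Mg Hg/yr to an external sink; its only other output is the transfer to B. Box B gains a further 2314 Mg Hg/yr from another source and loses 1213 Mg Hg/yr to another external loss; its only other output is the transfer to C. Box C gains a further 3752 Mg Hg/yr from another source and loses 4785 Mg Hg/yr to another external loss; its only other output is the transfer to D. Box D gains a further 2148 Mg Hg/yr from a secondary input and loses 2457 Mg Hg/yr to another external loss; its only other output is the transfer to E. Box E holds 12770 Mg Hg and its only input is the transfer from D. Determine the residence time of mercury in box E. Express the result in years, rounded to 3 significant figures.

3.39 yr

Box A: F(A→B) = (2885 + 1897) − 776.9 = 4005.1 Mg Hg/yr.
Box B: F(B→C) = (4005.1 + 2314) − 1213 = 5106.1 Mg Hg/yr.
Box C: F(C→D) = (5106.1 + 3752) − 4785 = 4073.1 Mg Hg/yr.
Box D: F(D→E) = (4073.1 + 2148) − 2457 = 3764.1 Mg Hg/yr.
Box E throughput = its input = 3764.1 Mg Hg/yr; τ = 12770 / 3764.1 = 3.393 yr.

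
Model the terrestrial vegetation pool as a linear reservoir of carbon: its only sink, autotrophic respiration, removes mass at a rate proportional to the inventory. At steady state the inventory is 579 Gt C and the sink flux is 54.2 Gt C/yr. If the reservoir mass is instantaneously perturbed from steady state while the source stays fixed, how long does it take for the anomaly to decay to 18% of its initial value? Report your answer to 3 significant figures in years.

18.3 yr

For a linear reservoir the anomaly decays as exp(−t/τ) with τ = M/F = 579/54.2 = 10.68 yr.
exp(−t/τ) = 0.18 ⇒ t = −τ ln(0.18) = 10.68 × 1.715 = 18.32 yr.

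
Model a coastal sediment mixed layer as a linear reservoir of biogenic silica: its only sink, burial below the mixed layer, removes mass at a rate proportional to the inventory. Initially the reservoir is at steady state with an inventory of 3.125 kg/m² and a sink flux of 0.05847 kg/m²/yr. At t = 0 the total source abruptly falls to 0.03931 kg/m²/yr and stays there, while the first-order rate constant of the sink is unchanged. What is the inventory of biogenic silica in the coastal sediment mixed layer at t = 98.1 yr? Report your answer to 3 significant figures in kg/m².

The sink rate constant is k = F₀/M₀ = 0.05847/3.125 = 0.01871 yr⁻¹.
Solving dM/dt = F₁ − kM with M(0) = M₀ gives M(t) = F₁/k + (M₀ − F₁/k)·e^(−kt).
F₁/k = 0.03931/0.01871 = 2.1010 kg/m²; kt = 0.01871 × 98.1 = 1.835, e^(−kt) = 0.1595.
M(98.1) = 2.1010 + (3.125 − 2.1010) × 0.1595 = 2.1010 + 0.1634 = 2.2643 kg/m².

2.26 kg/m²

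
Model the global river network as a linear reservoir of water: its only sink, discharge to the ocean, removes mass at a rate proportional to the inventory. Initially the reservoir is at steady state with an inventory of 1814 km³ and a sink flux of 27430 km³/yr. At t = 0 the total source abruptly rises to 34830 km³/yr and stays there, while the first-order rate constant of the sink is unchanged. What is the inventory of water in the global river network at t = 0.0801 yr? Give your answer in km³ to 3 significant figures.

τ = M₀/F₀ = 1814/27430 = 0.06613 yr; rate constant k = 1/τ.
New steady state M_∞ = F₁/k = F₁·τ = 34830 × 0.06613 = 2303.4 km³.
M(t) = M_∞ + (M₀ − M_∞)·e^(−t/τ); t/τ = 0.0801/0.06613 = 1.211, so e^(−t/τ) = 0.2978.
M(t) = 2303.4 − 489.4 × 0.2978 = 2157.6 km³.

2160 km³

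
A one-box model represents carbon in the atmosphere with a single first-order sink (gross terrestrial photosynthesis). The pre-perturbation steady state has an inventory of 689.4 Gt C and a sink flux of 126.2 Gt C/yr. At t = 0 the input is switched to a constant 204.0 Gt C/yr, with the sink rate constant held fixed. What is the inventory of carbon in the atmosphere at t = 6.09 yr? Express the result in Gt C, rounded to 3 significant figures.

975 Gt C

The sink rate constant is k = F₀/M₀ = 126.2/689.4 = 0.1831 yr⁻¹.
Solving dM/dt = F₁ − kM with M(0) = M₀ gives M(t) = F₁/k + (M₀ − F₁/k)·e^(−kt).
F₁/k = 204.0/0.1831 = 1114.4 Gt C; kt = 0.1831 × 6.09 = 1.115, e^(−kt) = 0.3280.
M(6.09) = 1114.4 + (689.4 − 1114.4) × 0.3280 = 1114.4 − 139.4 = 975.01 Gt C.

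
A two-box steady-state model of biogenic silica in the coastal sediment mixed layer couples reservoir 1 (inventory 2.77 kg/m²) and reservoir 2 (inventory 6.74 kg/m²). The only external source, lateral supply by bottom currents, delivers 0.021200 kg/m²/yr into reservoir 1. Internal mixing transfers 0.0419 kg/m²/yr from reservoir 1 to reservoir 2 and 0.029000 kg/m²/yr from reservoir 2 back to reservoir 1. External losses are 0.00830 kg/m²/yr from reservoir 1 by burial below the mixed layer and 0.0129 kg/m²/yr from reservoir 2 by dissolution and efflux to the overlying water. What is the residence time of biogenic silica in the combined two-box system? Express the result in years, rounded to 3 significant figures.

449 yr

For the system as a whole, the A↔B exchange is internal and contributes nothing to the throughput; only the external sinks remove mass.
M_total = 2.77 + 6.74 = 9.5100 kg/m².
ΣF_external_out = 0.00830 + 0.0129 = 0.021200 kg/m²/yr.
τ = M_total / ΣF_ext = 9.5100 / 0.021200 = 448.6 yr.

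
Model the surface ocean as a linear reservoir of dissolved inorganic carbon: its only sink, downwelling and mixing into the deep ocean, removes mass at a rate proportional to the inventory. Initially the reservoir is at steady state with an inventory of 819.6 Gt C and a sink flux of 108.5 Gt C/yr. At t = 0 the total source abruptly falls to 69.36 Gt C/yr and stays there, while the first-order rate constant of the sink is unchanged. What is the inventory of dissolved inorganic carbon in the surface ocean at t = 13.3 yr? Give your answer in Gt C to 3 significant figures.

τ = M₀/F₀ = 819.6/108.5 = 7.554 yr; rate constant k = 1/τ.
New steady state M_∞ = F₁/k = F₁·τ = 69.36 × 7.554 = 523.94 Gt C.
M(t) = M_∞ + (M₀ − M_∞)·e^(−t/τ); t/τ = 13.3/7.554 = 1.761, so e^(−t/τ) = 0.1719.
M(t) = 523.94 + 295.7 × 0.1719 = 574.77 Gt C.

575 Gt C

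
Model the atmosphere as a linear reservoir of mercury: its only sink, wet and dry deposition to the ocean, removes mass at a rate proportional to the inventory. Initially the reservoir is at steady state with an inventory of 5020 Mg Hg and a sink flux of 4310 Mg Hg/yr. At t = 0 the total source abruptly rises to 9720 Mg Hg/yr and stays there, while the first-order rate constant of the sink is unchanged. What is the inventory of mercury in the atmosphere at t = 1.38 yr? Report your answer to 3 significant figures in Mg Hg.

The sink rate constant is k = F₀/M₀ = 4310/5020 = 0.8586 yr⁻¹.
Solving dM/dt = F₁ − kM with M(0) = M₀ gives M(t) = F₁/k + (M₀ − F₁/k)·e^(−kt).
F₁/k = 9720/0.8586 = 11321 Mg Hg; kt = 0.8586 × 1.38 = 1.185, e^(−kt) = 0.3058.
M(1.38) = 11321 + (5020 − 11321) × 0.3058 = 11321 − 1927 = 9394.3 Mg Hg.

9390 Mg Hg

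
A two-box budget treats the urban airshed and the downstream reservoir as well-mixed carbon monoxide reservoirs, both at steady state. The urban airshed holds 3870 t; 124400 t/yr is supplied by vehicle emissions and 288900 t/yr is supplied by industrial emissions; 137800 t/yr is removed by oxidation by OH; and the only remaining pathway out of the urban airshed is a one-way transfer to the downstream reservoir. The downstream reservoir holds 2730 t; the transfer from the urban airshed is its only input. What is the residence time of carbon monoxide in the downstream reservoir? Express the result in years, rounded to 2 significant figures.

Balance the urban airshed: ΣF_in = 124400 + 288900 = 413300 t/yr.
Transfer to the downstream reservoir = ΣF_in − (137800) = 275500 t/yr.
At steady state the output of the downstream reservoir equals its input, 275500 t/yr.
τ = M / F = 2730 / 275500 = 0.009909 yr.

0.0099 yr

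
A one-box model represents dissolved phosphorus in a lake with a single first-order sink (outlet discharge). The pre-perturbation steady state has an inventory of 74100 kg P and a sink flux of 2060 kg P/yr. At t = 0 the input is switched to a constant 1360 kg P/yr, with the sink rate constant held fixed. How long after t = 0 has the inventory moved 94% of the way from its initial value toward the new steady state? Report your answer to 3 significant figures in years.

τ = M₀/F₀ = 74100/2060 = 35.97 yr.
The remaining gap fraction is e^(−t/τ); 94% covered ⇒ e^(−t/τ) = 0.0600.
t = −τ ln(0.0600) = 35.97 × 2.813 = 101.2 yr.

101 yr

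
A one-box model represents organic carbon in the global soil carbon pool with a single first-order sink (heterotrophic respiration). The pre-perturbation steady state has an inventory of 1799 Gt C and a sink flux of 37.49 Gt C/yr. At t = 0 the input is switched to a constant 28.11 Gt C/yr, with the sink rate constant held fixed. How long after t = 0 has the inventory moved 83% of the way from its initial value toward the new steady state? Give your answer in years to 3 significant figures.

85.0 yr

τ = M₀/F₀ = 1799/37.49 = 47.99 yr.
The remaining gap fraction is e^(−t/τ); 83% covered ⇒ e^(−t/τ) = 0.170.
t = −τ ln(0.170) = 47.99 × 1.772 = 85.03 yr.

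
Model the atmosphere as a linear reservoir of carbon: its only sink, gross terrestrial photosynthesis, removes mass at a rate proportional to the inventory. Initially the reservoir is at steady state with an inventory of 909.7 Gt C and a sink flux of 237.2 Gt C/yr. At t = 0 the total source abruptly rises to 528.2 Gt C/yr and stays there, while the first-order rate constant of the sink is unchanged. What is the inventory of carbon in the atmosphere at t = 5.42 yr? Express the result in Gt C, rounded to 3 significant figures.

Residence time τ = M₀/F₀ = 3.835 yr. The eventual steady state is M_∞ = M₀·(F₁/F₀) = 909.7 × 528.2/237.2 = 2025.7 Gt C.
The anomaly ΔM(t) = M(t) − M_∞ decays as ΔM₀·e^(−t/τ) with ΔM₀ = 909.7 − 2025.7 = −1116 Gt C.
At t = 5.42 yr, e^(−t/τ) = e^(−1.413) = 0.2434, so ΔM = −271.6 Gt C and M = 2025.7 − 271.6 = 1754.1 Gt C.

1750 Gt C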